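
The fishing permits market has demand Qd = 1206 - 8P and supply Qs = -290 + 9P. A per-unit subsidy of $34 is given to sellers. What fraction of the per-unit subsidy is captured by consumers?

Consumer share = 9/17

Pre-subsidy: 1206 - 8P = -290 + 9P gives P* = 88, Q* = 502.
With the subsidy, sellers receive Ps = Pb + 34 for each unit, where Pb is the price buyers pay.
Supply in terms of Pb becomes Qs = -290 + 9(Pb + 34) = 16 + 9Pb. Setting this equal to demand: 1206 - 8Pb = 16 + 9Pb, so Pb = 70.
Sellers receive Ps = 70 + 34 = 104; Q' = 1206 − 8·70 = 646.
Buyers' price falls by P* − Pb = 88 − 70 = 18; sellers' price rises by Ps − P* = 104 − 88 = 16.
So consumers capture 18/34 = 9/17 of each unit of subsidy.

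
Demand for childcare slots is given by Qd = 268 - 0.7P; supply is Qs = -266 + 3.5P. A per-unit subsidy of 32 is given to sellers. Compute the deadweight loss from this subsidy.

Pre-subsidy: 268 - 0.7P = -266 + 3.5P gives P* = 890/7, Q* = 179.
With the subsidy, sellers receive Ps = Pb + 32 for each unit, where Pb is the price buyers pay.
Supply in terms of Pb becomes Qs = -266 + 3.5(Pb + 32) = -154 + 3.5Pb. Setting this equal to demand: 268 - 0.7Pb = -154 + 3.5Pb, so Pb = 2110/21.
Sellers receive Ps = 2110/21 + 32 = 2782/21; Q' = 268 − 0.7·(2110/21) = 593/3.
The subsidy expands output by 593/3 − 179 = 56/3 past the efficient level; on those units the gap between marginal cost and willingness to pay runs from 0 up to 32.
DWL = ½ × 32 × 56/3 = 896/3.

Deadweight loss = 896/3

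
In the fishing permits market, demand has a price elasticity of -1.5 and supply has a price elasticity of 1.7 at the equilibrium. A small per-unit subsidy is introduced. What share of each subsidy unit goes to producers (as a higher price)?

Producer share = 0.46875

For a small subsidy around the equilibrium, the benefit split depends on the relative slopes, which at a point are proportional to the elasticities.
Buyer share = εs/(εs + |εd|) = 1.7/(1.7 + 1.5) = 0.53125; seller share = |εd|/(εs + |εd|) = 0.46875.
So producers capture 0.46875 of the subsidy.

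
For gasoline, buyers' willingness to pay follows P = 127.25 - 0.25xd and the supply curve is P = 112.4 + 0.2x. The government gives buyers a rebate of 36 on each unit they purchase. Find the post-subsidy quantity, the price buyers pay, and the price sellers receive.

x' = 113; buyers pay 99; sellers receive 135

Pre-subsidy: 127.25 - 0.25x = 112.4 + 0.2x gives x* = 33 and P* = 119.
With the rebate, buyers effectively pay Pb = Ps − 36, where Ps is the price sellers receive.
On the curves, Pb = 127.25 - 0.25x and Ps = 112.4 + 0.2x; the wedge Ps − Pb = 36 gives 112.4 + 0.2x − (127.25 - 0.25x) = 36, so x' = 113.
Then Pb = 127.25 − 0.25·113 = 99 and Ps = 112.4 + 0.2·113 = 135.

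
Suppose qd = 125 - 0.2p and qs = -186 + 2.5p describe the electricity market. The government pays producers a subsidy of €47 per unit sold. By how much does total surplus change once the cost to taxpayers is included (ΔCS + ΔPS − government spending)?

Net change in total surplus = -11045/54

Pre-subsidy: 125 - 0.2p = -186 + 2.5p gives p* = 3110/27, q* = 2753/27.
With the subsidy, sellers receive ps = pb + 47 for each unit, where pb is the price buyers pay.
Supply in terms of pb becomes qs = -186 + 2.5(pb + 47) = -68.5 + 2.5pb. Setting this equal to demand: 125 - 0.2pb = -68.5 + 2.5pb, so pb = 215/3.
Sellers receive ps = 215/3 + 47 = 356/3; q' = 125 − 0.2·(215/3) = 332/3.
ΔCS = ½(2753/27 + 332/3)(3110/27 − 215/3) = 6745675/1458; ΔPS = ½(2753/27 + 332/3)(356/3 − 3110/27) = 269827/729.
Government spending = 47 × 332/3 = 15604/3.
Net change = 6745675/1458 + 269827/729 − 15604/3 = -11045/54. The loss equals the DWL triangle ½·47·235/27.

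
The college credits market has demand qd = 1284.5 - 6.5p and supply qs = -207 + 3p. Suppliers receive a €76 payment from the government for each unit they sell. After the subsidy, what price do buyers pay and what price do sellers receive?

Buyers pay €133; sellers receive €209

Pre-subsidy: 1284.5 - 6.5p = -207 + 3p gives p* = 157, q* = 264.
With the subsidy, sellers receive ps = pb + 76 for each unit, where pb is the price buyers pay.
Supply in terms of pb becomes qs = -207 + 3(pb + 76) = 21 + 3pb. Setting this equal to demand: 1284.5 - 6.5pb = 21 + 3pb, so pb = 133.
Sellers receive ps = 133 + 76 = 209; q' = 1284.5 − 6.5·133 = 420.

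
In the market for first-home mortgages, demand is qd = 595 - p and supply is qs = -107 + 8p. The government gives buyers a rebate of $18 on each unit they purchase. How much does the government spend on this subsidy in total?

Pre-subsidy: 595 - p = -107 + 8p gives p* = 78, q* = 517.
With the rebate, buyers effectively pay pb = ps − 18, where ps is the price sellers receive.
Demand in terms of ps becomes qd = 595 − 1(ps − 18) = 613 - ps. Setting this equal to supply: 613 - ps = -107 + 8ps, so ps = 80.
Buyers pay pb = 80 − 18 = 62; q' = -107 + 8·80 = 533.
Government outlay = subsidy × quantity = 18 × 533 = 9594.

Government cost = $9594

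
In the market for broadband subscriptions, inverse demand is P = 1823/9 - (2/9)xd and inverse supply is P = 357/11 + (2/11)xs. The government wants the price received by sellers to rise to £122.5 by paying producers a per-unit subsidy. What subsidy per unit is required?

At a seller price of 122.5, quantity supplied is -178.5 + 5.5·122.5 = 495.25.
Buyers absorb 495.25 only when they pay Pb = 1823/9 − (2/9)·495.25 = 92.5.
s = Ps − Pb = 122.5 − 92.5 = 30.

Required subsidy s = £30 per unit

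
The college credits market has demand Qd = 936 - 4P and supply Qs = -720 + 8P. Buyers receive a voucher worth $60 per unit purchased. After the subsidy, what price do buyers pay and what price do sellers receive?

Pre-subsidy: 936 - 4P = -720 + 8P gives P* = 138, Q* = 384.
With the rebate, buyers effectively pay Pb = Ps − 60, where Ps is the price sellers receive.
Demand in terms of Ps becomes Qd = 936 − 4(Ps − 60) = 1176 - 4Ps. Setting this equal to supply: 1176 - 4Ps = -720 + 8Ps, so Ps = 158.
Buyers pay Pb = 158 − 60 = 98; Q' = -720 + 8·158 = 544.

Buyers pay $98; sellers receive $158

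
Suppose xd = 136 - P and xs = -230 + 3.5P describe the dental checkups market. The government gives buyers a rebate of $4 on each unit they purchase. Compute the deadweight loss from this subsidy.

Deadweight loss = 56/9

Pre-subsidy: 136 - P = -230 + 3.5P gives P* = 244/3, x* = 164/3.
With the rebate, buyers effectively pay Pb = Ps − 4, where Ps is the price sellers receive.
Demand in terms of Ps becomes xd = 136 − 1(Ps − 4) = 140 - Ps. Setting this equal to supply: 140 - Ps = -230 + 3.5Ps, so Ps = 740/9.
Buyers pay Pb = 740/9 − 4 = 704/9; x' = -230 + 3.5·(740/9) = 520/9.
The subsidy expands output by 520/9 − 164/3 = 28/9 past the efficient level; on those units the gap between marginal cost and willingness to pay runs from 0 up to 4.
DWL = ½ × 4 × 28/9 = 56/9.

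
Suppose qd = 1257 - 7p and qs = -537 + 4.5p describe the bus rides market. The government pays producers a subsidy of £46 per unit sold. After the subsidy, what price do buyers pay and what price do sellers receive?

Pre-subsidy: 1257 - 7p = -537 + 4.5p gives p* = 156, q* = 165.
With the subsidy, sellers receive ps = pb + 46 for each unit, where pb is the price buyers pay.
Supply in terms of pb becomes qs = -537 + 4.5(pb + 46) = -330 + 4.5pb. Setting this equal to demand: 1257 - 7pb = -330 + 4.5pb, so pb = 138.
Sellers receive ps = 138 + 46 = 184; q' = 1257 − 7·138 = 291.

Buyers pay £138; sellers receive £184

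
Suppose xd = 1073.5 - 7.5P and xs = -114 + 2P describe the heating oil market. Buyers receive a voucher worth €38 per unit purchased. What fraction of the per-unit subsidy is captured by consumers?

Pre-subsidy: 1073.5 - 7.5P = -114 + 2P gives P* = 125, x* = 136.
With the rebate, buyers effectively pay Pb = Ps − 38, where Ps is the price sellers receive.
Demand in terms of Ps becomes xd = 1073.5 − 7.5(Ps − 38) = 1358.5 - 7.5Ps. Setting this equal to supply: 1358.5 - 7.5Ps = -114 + 2Ps, so Ps = 155.
Buyers pay Pb = 155 − 38 = 117; x' = -114 + 2·155 = 196.
Buyers' price falls by P* − Pb = 125 − 117 = 8; sellers' price rises by Ps − P* = 155 − 125 = 30.
So consumers capture 8/38 = 4/19 of each unit of subsidy.

Consumer share = 4/19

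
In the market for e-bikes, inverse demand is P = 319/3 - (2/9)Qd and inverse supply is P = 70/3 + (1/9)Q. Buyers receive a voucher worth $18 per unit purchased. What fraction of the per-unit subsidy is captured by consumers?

Pre-subsidy: 319/3 - (2/9)Q = 70/3 + (1/9)Q gives Q* = 249 and P* = 51.
With the rebate, buyers effectively pay Pb = Ps − 18, where Ps is the price sellers receive.
On the curves, Pb = 319/3 - (2/9)Q and Ps = 70/3 + (1/9)Q; the wedge Ps − Pb = 18 gives 70/3 + (1/9)Q − (319/3 - (2/9)Q) = 18, so Q' = 303.
Then Pb = 319/3 − (2/9)·303 = 39 and Ps = 70/3 + (1/9)·303 = 57.
Buyers' price falls by P* − Pb = 51 − 39 = 12; sellers' price rises by Ps − P* = 57 − 51 = 6.
So consumers capture 12/18 = 2/3 of each unit of subsidy.

Consumer share = 2/3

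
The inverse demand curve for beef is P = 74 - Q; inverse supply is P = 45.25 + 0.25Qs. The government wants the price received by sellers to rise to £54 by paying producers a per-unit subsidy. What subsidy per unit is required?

Required subsidy s = £15 per unit

At a seller price of 54, quantity supplied is -181 + 4·54 = 35.
Buyers absorb 35 only when they pay Pb = 74 − 1·35 = 39.
s = Ps − Pb = 54 − 39 = 15.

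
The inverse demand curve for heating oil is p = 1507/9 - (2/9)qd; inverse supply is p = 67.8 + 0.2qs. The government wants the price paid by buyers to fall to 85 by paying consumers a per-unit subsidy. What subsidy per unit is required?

At a buyer price of 85, quantity demanded is 753.5 − 4.5·85 = 371.
Sellers supply 371 only when they receive ps = 67.8 + 0.2·371 = 142.
s = ps − pb = 142 − 85 = 57.

Required subsidy s = 57 per unit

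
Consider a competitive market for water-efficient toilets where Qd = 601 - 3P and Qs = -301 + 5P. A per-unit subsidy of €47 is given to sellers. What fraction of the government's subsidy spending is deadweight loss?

Pre-subsidy: 601 - 3P = -301 + 5P gives P* = 112.75, Q* = 262.75.
With the subsidy, sellers receive Ps = Pb + 47 for each unit, where Pb is the price buyers pay.
Supply in terms of Pb becomes Qs = -301 + 5(Pb + 47) = -66 + 5Pb. Setting this equal to demand: 601 - 3Pb = -66 + 5Pb, so Pb = 83.375.
Sellers receive Ps = 83.375 + 47 = 130.375; Q' = 601 − 3·83.375 = 350.875.
ΔCS = ½(262.75 + 350.875)(112.75 − 83.375) = 9012.6171875; ΔPS = ½(262.75 + 350.875)(130.375 − 112.75) = 5407.5703125.
Government spending = 47 × 350.875 = 16491.125.
DWL = ½ × 47 × (350.875 − 262.75) = 2070.9375; fraction = 2070.9375 / 16491.125 = 705/5614.

DWL / government spending = 705/5614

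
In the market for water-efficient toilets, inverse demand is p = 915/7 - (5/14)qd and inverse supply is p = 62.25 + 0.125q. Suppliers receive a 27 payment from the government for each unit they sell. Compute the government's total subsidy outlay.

Government cost = 5346

Pre-subsidy: 915/7 - (5/14)q = 62.25 + 0.125q gives q* = 142 and p* = 80.
With the subsidy, sellers receive ps = pb + 27 for each unit, where pb is the price buyers pay.
On the curves, pb = 915/7 - (5/14)q and ps = 62.25 + 0.125q; the wedge ps − pb = 27 gives 62.25 + 0.125q − (915/7 - (5/14)q) = 27, so q' = 198.
Then pb = 915/7 − (5/14)·198 = 60 and ps = 62.25 + 0.125·198 = 87.
Government outlay = subsidy × quantity = 27 × 198 = 5346.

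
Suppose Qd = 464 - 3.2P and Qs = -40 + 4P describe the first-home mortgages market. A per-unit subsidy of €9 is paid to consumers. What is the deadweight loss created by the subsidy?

Pre-subsidy: 464 - 3.2P = -40 + 4P gives P* = 70, Q* = 240.
With the rebate, buyers effectively pay Pb = Ps − 9, where Ps is the price sellers receive.
Demand in terms of Ps becomes Qd = 464 − 3.2(Ps − 9) = 492.8 - 3.2Ps. Setting this equal to supply: 492.8 - 3.2Ps = -40 + 4Ps, so Ps = 74.
Buyers pay Pb = 74 − 9 = 65; Q' = -40 + 4·74 = 256.
The subsidy expands output by 256 − 240 = 16 past the efficient level; on those units the gap between marginal cost and willingness to pay runs from 0 up to 9.
DWL = ½ × 9 × 16 = 72.

Deadweight loss = €72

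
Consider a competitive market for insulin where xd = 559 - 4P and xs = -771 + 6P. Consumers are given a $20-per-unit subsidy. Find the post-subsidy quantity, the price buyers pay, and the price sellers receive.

Pre-subsidy: 559 - 4P = -771 + 6P gives P* = 133, x* = 27.
With the rebate, buyers effectively pay Pb = Ps − 20, where Ps is the price sellers receive.
Demand in terms of Ps becomes xd = 559 − 4(Ps − 20) = 639 - 4Ps. Setting this equal to supply: 639 - 4Ps = -771 + 6Ps, so Ps = 141.
Buyers pay Pb = 141 − 20 = 121; x' = -771 + 6·141 = 75.

x' = 75; buyers pay $121; sellers receive $141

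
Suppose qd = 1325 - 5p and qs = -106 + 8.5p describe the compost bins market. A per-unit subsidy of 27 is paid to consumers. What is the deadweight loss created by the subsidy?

Deadweight loss = 1147.5

Pre-subsidy: 1325 - 5p = -106 + 8.5p gives p* = 106, q* = 795.
With the rebate, buyers effectively pay pb = ps − 27, where ps is the price sellers receive.
Demand in terms of ps becomes qd = 1325 − 5(ps − 27) = 1460 - 5ps. Setting this equal to supply: 1460 - 5ps = -106 + 8.5ps, so ps = 116.
Buyers pay pb = 116 − 27 = 89; q' = -106 + 8.5·116 = 880.
The subsidy expands output by 880 − 795 = 85 past the efficient level; on those units the gap between marginal cost and willingness to pay runs from 0 up to 27.
DWL = ½ × 27 × 85 = 1147.5.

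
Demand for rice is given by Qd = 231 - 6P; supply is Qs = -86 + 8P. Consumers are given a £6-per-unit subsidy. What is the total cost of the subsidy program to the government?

Government cost = 4860/7

Pre-subsidy: 231 - 6P = -86 + 8P gives P* = 317/14, Q* = 666/7.
With the rebate, buyers effectively pay Pb = Ps − 6, where Ps is the price sellers receive.
Demand in terms of Ps becomes Qd = 231 − 6(Ps − 6) = 267 - 6Ps. Setting this equal to supply: 267 - 6Ps = -86 + 8Ps, so Ps = 353/14.
Buyers pay Pb = 353/14 − 6 = 269/14; Q' = -86 + 8·(353/14) = 810/7.
Government outlay = subsidy × quantity = 6 × 810/7 = 4860/7.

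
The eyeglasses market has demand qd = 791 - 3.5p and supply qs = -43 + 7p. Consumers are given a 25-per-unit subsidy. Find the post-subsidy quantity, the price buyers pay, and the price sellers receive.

Pre-subsidy: 791 - 3.5p = -43 + 7p gives p* = 556/7, q* = 513.
With the rebate, buyers effectively pay pb = ps − 25, where ps is the price sellers receive.
Demand in terms of ps becomes qd = 791 − 3.5(ps − 25) = 878.5 - 3.5ps. Setting this equal to supply: 878.5 - 3.5ps = -43 + 7ps, so ps = 1843/21.
Buyers pay pb = 1843/21 − 25 = 1318/21; q' = -43 + 7·(1843/21) = 1714/3.

q' = 1714/3; buyers pay 1318/21; sellers receive 1843/21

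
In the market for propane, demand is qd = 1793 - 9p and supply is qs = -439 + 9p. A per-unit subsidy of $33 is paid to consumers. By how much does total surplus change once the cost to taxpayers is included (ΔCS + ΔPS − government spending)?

Pre-subsidy: 1793 - 9p = -439 + 9p gives p* = 124, q* = 677.
With the rebate, buyers effectively pay pb = ps − 33, where ps is the price sellers receive.
Demand in terms of ps becomes qd = 1793 − 9(ps − 33) = 2090 - 9ps. Setting this equal to supply: 2090 - 9ps = -439 + 9ps, so ps = 140.5.
Buyers pay pb = 140.5 − 33 = 107.5; q' = -439 + 9·140.5 = 825.5.
ΔCS = ½(677 + 825.5)(124 − 107.5) = 12395.625; ΔPS = ½(677 + 825.5)(140.5 − 124) = 12395.625.
Government spending = 33 × 825.5 = 27241.5.
Net change = 12395.625 + 12395.625 − 27241.5 = -2450.25. The loss equals the DWL triangle ½·33·148.5.

Net change in total surplus = -$2450.25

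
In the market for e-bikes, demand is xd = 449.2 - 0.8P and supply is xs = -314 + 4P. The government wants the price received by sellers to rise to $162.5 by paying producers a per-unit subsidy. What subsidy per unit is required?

At a seller price of 162.5, quantity supplied is -314 + 4·162.5 = 336.
Buyers absorb 336 only when they pay Pb with 449.2 − 0.8·Pb = 336, i.e. Pb = 141.5.
s = Ps − Pb = 162.5 − 141.5 = 21.

Required subsidy s = $21 per unit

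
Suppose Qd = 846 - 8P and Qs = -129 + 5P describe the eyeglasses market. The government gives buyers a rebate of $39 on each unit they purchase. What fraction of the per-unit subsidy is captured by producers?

Pre-subsidy: 846 - 8P = -129 + 5P gives P* = 75, Q* = 246.
With the rebate, buyers effectively pay Pb = Ps − 39, where Ps is the price sellers receive.
Demand in terms of Ps becomes Qd = 846 − 8(Ps − 39) = 1158 - 8Ps. Setting this equal to supply: 1158 - 8Ps = -129 + 5Ps, so Ps = 99.
Buyers pay Pb = 99 − 39 = 60; Q' = -129 + 5·99 = 366.
Buyers' price falls by P* − Pb = 75 − 60 = 15; sellers' price rises by Ps − P* = 99 − 75 = 24.
So producers capture 24/39 = 8/13 of each unit of subsidy.

Producer share = 8/13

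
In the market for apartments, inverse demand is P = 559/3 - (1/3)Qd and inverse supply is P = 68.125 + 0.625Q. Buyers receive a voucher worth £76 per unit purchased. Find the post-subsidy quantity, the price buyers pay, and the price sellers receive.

Pre-subsidy: 559/3 - (1/3)Q = 68.125 + 0.625Q gives Q* = 2837/23 and P* = 3340/23.
With the rebate, buyers effectively pay Pb = Ps − 76, where Ps is the price sellers receive.
On the curves, Pb = 559/3 - (1/3)Q and Ps = 68.125 + 0.625Q; the wedge Ps − Pb = 76 gives 68.125 + 0.625Q − (559/3 - (1/3)Q) = 76, so Q' = 4661/23.
Then Pb = 559/3 − (1/3)·(4661/23) = 2732/23 and Ps = 68.125 + 0.625·(4661/23) = 4480/23.

Q' = 4661/23; buyers pay 2732/23; sellers receive 4480/23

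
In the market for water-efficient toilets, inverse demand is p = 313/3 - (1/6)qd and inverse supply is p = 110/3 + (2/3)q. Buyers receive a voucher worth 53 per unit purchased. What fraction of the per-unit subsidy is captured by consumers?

Pre-subsidy: 313/3 - (1/6)q = 110/3 + (2/3)q gives q* = 81.2 and p* = 90.8.
With the rebate, buyers effectively pay pb = ps − 53, where ps is the price sellers receive.
On the curves, pb = 313/3 - (1/6)q and ps = 110/3 + (2/3)q; the wedge ps − pb = 53 gives 110/3 + (2/3)q − (313/3 - (1/6)q) = 53, so q' = 144.8.
Then pb = 313/3 − (1/6)·144.8 = 80.2 and ps = 110/3 + (2/3)·144.8 = 133.2.
Buyers' price falls by p* − pb = 90.8 − 80.2 = 10.6; sellers' price rises by ps − p* = 133.2 − 90.8 = 42.4.
So consumers capture 10.6/53 = 0.2 of each unit of subsidy.

Consumer share = 0.2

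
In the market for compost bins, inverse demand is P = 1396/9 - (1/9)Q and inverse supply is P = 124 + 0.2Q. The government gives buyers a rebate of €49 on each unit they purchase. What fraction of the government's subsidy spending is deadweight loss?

Pre-subsidy: 1396/9 - (1/9)Q = 124 + 0.2Q gives Q* = 100 and P* = 144.
With the rebate, buyers effectively pay Pb = Ps − 49, where Ps is the price sellers receive.
On the curves, Pb = 1396/9 - (1/9)Q and Ps = 124 + 0.2Q; the wedge Ps − Pb = 49 gives 124 + 0.2Q − (1396/9 - (1/9)Q) = 49, so Q' = 257.5.
Then Pb = 1396/9 − (1/9)·257.5 = 126.5 and Ps = 124 + 0.2·257.5 = 175.5.
ΔCS = ½(100 + 257.5)(144 − 126.5) = 3128.125; ΔPS = ½(100 + 257.5)(175.5 − 144) = 5630.625.
Government spending = 49 × 257.5 = 12617.5.
DWL = ½ × 49 × (257.5 − 100) = 3858.75; fraction = 3858.75 / 12617.5 = 63/206.

DWL / government spending = 63/206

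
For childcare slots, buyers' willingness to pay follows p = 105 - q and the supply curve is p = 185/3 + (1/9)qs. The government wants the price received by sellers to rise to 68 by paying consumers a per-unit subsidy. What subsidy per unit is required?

At a seller price of 68, quantity supplied is -555 + 9·68 = 57.
Buyers absorb 57 only when they pay pb = 105 − 1·57 = 48.
s = ps − pb = 68 − 48 = 20.

Required subsidy s = 20 per unit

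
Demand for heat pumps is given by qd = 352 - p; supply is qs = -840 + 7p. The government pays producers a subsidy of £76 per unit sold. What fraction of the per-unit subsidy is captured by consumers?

Pre-subsidy: 352 - p = -840 + 7p gives p* = 149, q* = 203.
With the subsidy, sellers receive ps = pb + 76 for each unit, where pb is the price buyers pay.
Supply in terms of pb becomes qs = -840 + 7(pb + 76) = -308 + 7pb. Setting this equal to demand: 352 - pb = -308 + 7pb, so pb = 82.5.
Sellers receive ps = 82.5 + 76 = 158.5; q' = 352 − 1·82.5 = 269.5.
Buyers' price falls by p* − pb = 149 − 82.5 = 66.5; sellers' price rises by ps − p* = 158.5 − 149 = 9.5.
So consumers capture 66.5/76 = 0.875 of each unit of subsidy.

Consumer share = 0.875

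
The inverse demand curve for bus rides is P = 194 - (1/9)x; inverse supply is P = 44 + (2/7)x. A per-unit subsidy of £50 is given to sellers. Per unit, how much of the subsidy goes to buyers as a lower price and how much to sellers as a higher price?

Buyers gain £14 per unit; sellers gain £36 per unit

Pre-subsidy: 194 - (1/9)x = 44 + (2/7)x gives x* = 378 and P* = 152.
With the subsidy, sellers receive Ps = Pb + 50 for each unit, where Pb is the price buyers pay.
On the curves, Pb = 194 - (1/9)x and Ps = 44 + (2/7)x; the wedge Ps − Pb = 50 gives 44 + (2/7)x − (194 - (1/9)x) = 50, so x' = 504.
Then Pb = 194 − (1/9)·504 = 138 and Ps = 44 + (2/7)·504 = 188.
Buyers' price falls by P* − Pb = 152 − 138 = 14; sellers' price rises by Ps − P* = 188 − 152 = 36.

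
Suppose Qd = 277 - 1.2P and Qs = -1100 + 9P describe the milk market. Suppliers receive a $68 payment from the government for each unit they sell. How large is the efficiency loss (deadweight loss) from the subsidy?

Pre-subsidy: 277 - 1.2P = -1100 + 9P gives P* = 135, Q* = 115.
With the subsidy, sellers receive Ps = Pb + 68 for each unit, where Pb is the price buyers pay.
Supply in terms of Pb becomes Qs = -1100 + 9(Pb + 68) = -488 + 9Pb. Setting this equal to demand: 277 - 1.2Pb = -488 + 9Pb, so Pb = 75.
Sellers receive Ps = 75 + 68 = 143; Q' = 277 − 1.2·75 = 187.
The subsidy expands output by 187 − 115 = 72 past the efficient level; on those units the gap between marginal cost and willingness to pay runs from 0 up to 68.
DWL = ½ × 68 × 72 = 2448.

Deadweight loss = $2448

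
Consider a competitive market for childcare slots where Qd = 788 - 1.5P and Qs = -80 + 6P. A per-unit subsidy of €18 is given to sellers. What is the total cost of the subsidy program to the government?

Government cost = €11448

Pre-subsidy: 788 - 1.5P = -80 + 6P gives P* = 1736/15, Q* = 614.4.
With the subsidy, sellers receive Ps = Pb + 18 for each unit, where Pb is the price buyers pay.
Supply in terms of Pb becomes Qs = -80 + 6(Pb + 18) = 28 + 6Pb. Setting this equal to demand: 788 - 1.5Pb = 28 + 6Pb, so Pb = 304/3.
Sellers receive Ps = 304/3 + 18 = 358/3; Q' = 788 − 1.5·(304/3) = 636.
Government outlay = subsidy × quantity = 18 × 636 = 11448.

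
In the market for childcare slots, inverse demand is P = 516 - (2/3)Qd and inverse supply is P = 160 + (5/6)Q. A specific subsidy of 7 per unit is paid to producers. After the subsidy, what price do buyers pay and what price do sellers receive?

Buyers pay 1064/3; sellers receive 1085/3

Pre-subsidy: 516 - (2/3)Q = 160 + (5/6)Q gives Q* = 712/3 and P* = 3220/9.
With the subsidy, sellers receive Ps = Pb + 7 for each unit, where Pb is the price buyers pay.
On the curves, Pb = 516 - (2/3)Q and Ps = 160 + (5/6)Q; the wedge Ps − Pb = 7 gives 160 + (5/6)Q − (516 - (2/3)Q) = 7, so Q' = 242.
Then Pb = 516 − (2/3)·242 = 1064/3 and Ps = 160 + (5/6)·242 = 1085/3.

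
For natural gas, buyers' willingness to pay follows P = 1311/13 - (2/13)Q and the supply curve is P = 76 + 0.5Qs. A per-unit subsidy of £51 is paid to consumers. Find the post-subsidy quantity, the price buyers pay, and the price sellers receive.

Pre-subsidy: 1311/13 - (2/13)Q = 76 + 0.5Q gives Q* = 38 and P* = 95.
With the rebate, buyers effectively pay Pb = Ps − 51, where Ps is the price sellers receive.
On the curves, Pb = 1311/13 - (2/13)Q and Ps = 76 + 0.5Q; the wedge Ps − Pb = 51 gives 76 + 0.5Q − (1311/13 - (2/13)Q) = 51, so Q' = 116.
Then Pb = 1311/13 − (2/13)·116 = 83 and Ps = 76 + 0.5·116 = 134.

Q' = 116; buyers pay £83; sellers receive £134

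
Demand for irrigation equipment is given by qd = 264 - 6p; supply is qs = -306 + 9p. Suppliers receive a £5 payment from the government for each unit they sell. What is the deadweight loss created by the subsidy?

Deadweight loss = £45

Pre-subsidy: 264 - 6p = -306 + 9p gives p* = 38, q* = 36.
With the subsidy, sellers receive ps = pb + 5 for each unit, where pb is the price buyers pay.
Supply in terms of pb becomes qs = -306 + 9(pb + 5) = -261 + 9pb. Setting this equal to demand: 264 - 6pb = -261 + 9pb, so pb = 35.
Sellers receive ps = 35 + 5 = 40; q' = 264 − 6·35 = 54.
The subsidy expands output by 54 − 36 = 18 past the efficient level; on those units the gap between marginal cost and willingness to pay runs from 0 up to 5.
DWL = ½ × 5 × 18 = 45.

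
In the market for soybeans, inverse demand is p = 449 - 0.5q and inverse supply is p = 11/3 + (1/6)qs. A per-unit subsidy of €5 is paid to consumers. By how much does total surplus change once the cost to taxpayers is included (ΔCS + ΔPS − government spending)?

Net change in total surplus = -€18.75

Pre-subsidy: 449 - 0.5q = 11/3 + (1/6)q gives q* = 668 and p* = 115.
With the rebate, buyers effectively pay pb = ps − 5, where ps is the price sellers receive.
On the curves, pb = 449 - 0.5q and ps = 11/3 + (1/6)q; the wedge ps − pb = 5 gives 11/3 + (1/6)q − (449 - 0.5q) = 5, so q' = 675.5.
Then pb = 449 − 0.5·675.5 = 111.25 and ps = 11/3 + (1/6)·675.5 = 116.25.
ΔCS = ½(668 + 675.5)(115 − 111.25) = 2519.0625; ΔPS = ½(668 + 675.5)(116.25 − 115) = 839.6875.
Government spending = 5 × 675.5 = 3377.5.
Net change = 2519.0625 + 839.6875 − 3377.5 = -18.75. The loss equals the DWL triangle ½·5·7.5.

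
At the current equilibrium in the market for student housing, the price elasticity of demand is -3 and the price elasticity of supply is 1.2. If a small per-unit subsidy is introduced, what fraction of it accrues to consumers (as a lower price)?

For a small subsidy around the equilibrium, the benefit split depends on the relative slopes, which at a point are proportional to the elasticities.
Buyer share = εs/(εs + |εd|) = 1.2/(1.2 + 3) = 2/7; seller share = |εd|/(εs + |εd|) = 5/7.

Consumer share = 2/7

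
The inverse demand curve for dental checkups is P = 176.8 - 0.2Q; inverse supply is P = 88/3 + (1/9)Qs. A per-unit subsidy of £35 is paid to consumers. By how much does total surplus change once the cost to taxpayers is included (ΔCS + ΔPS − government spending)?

Net change in total surplus = -£1968.75

Pre-subsidy: 176.8 - 0.2Q = 88/3 + (1/9)Q gives Q* = 474 and P* = 82.
With the rebate, buyers effectively pay Pb = Ps − 35, where Ps is the price sellers receive.
On the curves, Pb = 176.8 - 0.2Q and Ps = 88/3 + (1/9)Q; the wedge Ps − Pb = 35 gives 88/3 + (1/9)Q − (176.8 - 0.2Q) = 35, so Q' = 586.5.
Then Pb = 176.8 − 0.2·586.5 = 59.5 and Ps = 88/3 + (1/9)·586.5 = 94.5.
ΔCS = ½(474 + 586.5)(82 − 59.5) = 11930.625; ΔPS = ½(474 + 586.5)(94.5 − 82) = 6628.125.
Government spending = 35 × 586.5 = 20527.5.
Net change = 11930.625 + 6628.125 − 20527.5 = -1968.75. The loss equals the DWL triangle ½·35·112.5.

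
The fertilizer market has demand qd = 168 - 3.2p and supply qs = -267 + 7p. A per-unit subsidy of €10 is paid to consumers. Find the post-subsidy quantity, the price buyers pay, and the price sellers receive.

Pre-subsidy: 168 - 3.2p = -267 + 7p gives p* = 725/17, q* = 536/17.
With the rebate, buyers effectively pay pb = ps − 10, where ps is the price sellers receive.
Demand in terms of ps becomes qd = 168 − 3.2(ps − 10) = 200 - 3.2ps. Setting this equal to supply: 200 - 3.2ps = -267 + 7ps, so ps = 2335/51.
Buyers pay pb = 2335/51 − 10 = 1825/51; q' = -267 + 7·(2335/51) = 2728/51.

q' = 2728/51; buyers pay 1825/51; sellers receive 2335/51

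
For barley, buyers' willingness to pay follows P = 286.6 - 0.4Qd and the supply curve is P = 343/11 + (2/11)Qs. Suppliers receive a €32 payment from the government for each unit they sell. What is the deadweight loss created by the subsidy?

Deadweight loss = €880

Pre-subsidy: 286.6 - 0.4Q = 343/11 + (2/11)Q gives Q* = 439 and P* = 111.
With the subsidy, sellers receive Ps = Pb + 32 for each unit, where Pb is the price buyers pay.
On the curves, Pb = 286.6 - 0.4Q and Ps = 343/11 + (2/11)Q; the wedge Ps − Pb = 32 gives 343/11 + (2/11)Q − (286.6 - 0.4Q) = 32, so Q' = 494.
Then Pb = 286.6 − 0.4·494 = 89 and Ps = 343/11 + (2/11)·494 = 121.
The subsidy expands output by 494 − 439 = 55 past the efficient level; on those units the gap between marginal cost and willingness to pay runs from 0 up to 32.
DWL = ½ × 32 × 55 = 880.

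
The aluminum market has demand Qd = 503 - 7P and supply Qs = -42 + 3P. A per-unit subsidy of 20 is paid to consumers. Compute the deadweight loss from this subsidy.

Pre-subsidy: 503 - 7P = -42 + 3P gives P* = 54.5, Q* = 121.5.
With the rebate, buyers effectively pay Pb = Ps − 20, where Ps is the price sellers receive.
Demand in terms of Ps becomes Qd = 503 − 7(Ps − 20) = 643 - 7Ps. Setting this equal to supply: 643 - 7Ps = -42 + 3Ps, so Ps = 68.5.
Buyers pay Pb = 68.5 − 20 = 48.5; Q' = -42 + 3·68.5 = 163.5.
The subsidy expands output by 163.5 − 121.5 = 42 past the efficient level; on those units the gap between marginal cost and willingness to pay runs from 0 up to 20.
DWL = ½ × 20 × 42 = 420.

Deadweight loss = 420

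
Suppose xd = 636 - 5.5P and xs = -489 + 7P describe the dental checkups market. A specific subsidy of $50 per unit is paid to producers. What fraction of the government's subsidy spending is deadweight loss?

DWL / government spending = 77/295

Pre-subsidy: 636 - 5.5P = -489 + 7P gives P* = 90, x* = 141.
With the subsidy, sellers receive Ps = Pb + 50 for each unit, where Pb is the price buyers pay.
Supply in terms of Pb becomes xs = -489 + 7(Pb + 50) = -139 + 7Pb. Setting this equal to demand: 636 - 5.5Pb = -139 + 7Pb, so Pb = 62.
Sellers receive Ps = 62 + 50 = 112; x' = 636 − 5.5·62 = 295.
ΔCS = ½(141 + 295)(90 − 62) = 6104; ΔPS = ½(141 + 295)(112 − 90) = 4796.
Government spending = 50 × 295 = 14750.
DWL = ½ × 50 × (295 − 141) = 3850; fraction = 3850 / 14750 = 77/295.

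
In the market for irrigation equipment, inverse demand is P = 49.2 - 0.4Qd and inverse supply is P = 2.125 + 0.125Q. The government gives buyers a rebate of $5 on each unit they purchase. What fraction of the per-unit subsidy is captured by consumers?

Consumer share = 16/21

Pre-subsidy: 49.2 - 0.4Q = 2.125 + 0.125Q gives Q* = 269/3 and P* = 40/3.
With the rebate, buyers effectively pay Pb = Ps − 5, where Ps is the price sellers receive.
On the curves, Pb = 49.2 - 0.4Q and Ps = 2.125 + 0.125Q; the wedge Ps − Pb = 5 gives 2.125 + 0.125Q − (49.2 - 0.4Q) = 5, so Q' = 2083/21.
Then Pb = 49.2 − 0.4·(2083/21) = 200/21 and Ps = 2.125 + 0.125·(2083/21) = 305/21.
Buyers' price falls by P* − Pb = 40/3 − 200/21 = 80/21; sellers' price rises by Ps − P* = 305/21 − 40/3 = 25/21.
So consumers capture (80/21)/5 = 16/21 of each unit of subsidy.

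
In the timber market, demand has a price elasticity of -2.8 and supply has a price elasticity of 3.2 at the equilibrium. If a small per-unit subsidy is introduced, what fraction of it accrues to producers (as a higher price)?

For a small subsidy around the equilibrium, the benefit split depends on the relative slopes, which at a point are proportional to the elasticities.
Buyer share = εs/(εs + |εd|) = 3.2/(3.2 + 2.8) = 8/15; seller share = |εd|/(εs + |εd|) = 7/15.
So producers capture 7/15 of the subsidy.

Producer share = 7/15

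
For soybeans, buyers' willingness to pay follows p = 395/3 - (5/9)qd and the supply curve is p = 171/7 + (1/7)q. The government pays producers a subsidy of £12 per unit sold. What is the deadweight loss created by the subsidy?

Deadweight loss = 1134/11

Pre-subsidy: 395/3 - (5/9)q = 171/7 + (1/7)q gives q* = 1689/11 and p* = 510/11.
With the subsidy, sellers receive ps = pb + 12 for each unit, where pb is the price buyers pay.
On the curves, pb = 395/3 - (5/9)q and ps = 171/7 + (1/7)q; the wedge ps − pb = 12 gives 171/7 + (1/7)q − (395/3 - (5/9)q) = 12, so q' = 1878/11.
Then pb = 395/3 − (5/9)·(1878/11) = 405/11 and ps = 171/7 + (1/7)·(1878/11) = 537/11.
The subsidy expands output by 1878/11 − 1689/11 = 189/11 past the efficient level; on those units the gap between marginal cost and willingness to pay runs from 0 up to 12.
DWL = ½ × 12 × 189/11 = 1134/11.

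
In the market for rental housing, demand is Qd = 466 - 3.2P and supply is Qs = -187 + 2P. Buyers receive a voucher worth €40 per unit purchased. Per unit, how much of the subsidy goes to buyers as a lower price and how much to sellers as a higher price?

Buyers gain 200/13 per unit; sellers gain 320/13 per unit

Pre-subsidy: 466 - 3.2P = -187 + 2P gives P* = 3265/26, Q* = 834/13.
With the rebate, buyers effectively pay Pb = Ps − 40, where Ps is the price sellers receive.
Demand in terms of Ps becomes Qd = 466 − 3.2(Ps − 40) = 594 - 3.2Ps. Setting this equal to supply: 594 - 3.2Ps = -187 + 2Ps, so Ps = 3905/26.
Buyers pay Pb = 3905/26 − 40 = 2865/26; Q' = -187 + 2·(3905/26) = 1474/13.
Buyers' price falls by P* − Pb = 3265/26 − 2865/26 = 200/13; sellers' price rises by Ps − P* = 3905/26 − 3265/26 = 320/13.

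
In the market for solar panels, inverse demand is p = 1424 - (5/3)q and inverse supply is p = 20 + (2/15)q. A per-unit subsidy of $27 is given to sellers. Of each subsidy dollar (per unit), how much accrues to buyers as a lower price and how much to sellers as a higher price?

Buyers gain $25 per unit; sellers gain $2 per unit

Pre-subsidy: 1424 - (5/3)q = 20 + (2/15)q gives q* = 780 and p* = 124.
With the subsidy, sellers receive ps = pb + 27 for each unit, where pb is the price buyers pay.
On the curves, pb = 1424 - (5/3)q and ps = 20 + (2/15)q; the wedge ps − pb = 27 gives 20 + (2/15)q − (1424 - (5/3)q) = 27, so q' = 795.
Then pb = 1424 − (5/3)·795 = 99 and ps = 20 + (2/15)·795 = 126.
Buyers' price falls by p* − pb = 124 − 99 = 25; sellers' price rises by ps − p* = 126 − 124 = 2.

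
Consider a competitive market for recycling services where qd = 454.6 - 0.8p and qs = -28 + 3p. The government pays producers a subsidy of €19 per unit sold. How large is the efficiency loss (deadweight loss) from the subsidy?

Pre-subsidy: 454.6 - 0.8p = -28 + 3p gives p* = 127, q* = 353.
With the subsidy, sellers receive ps = pb + 19 for each unit, where pb is the price buyers pay.
Supply in terms of pb becomes qs = -28 + 3(pb + 19) = 29 + 3pb. Setting this equal to demand: 454.6 - 0.8pb = 29 + 3pb, so pb = 112.
Sellers receive ps = 112 + 19 = 131; q' = 454.6 − 0.8·112 = 365.
The subsidy expands output by 365 − 353 = 12 past the efficient level; on those units the gap between marginal cost and willingness to pay runs from 0 up to 19.
DWL = ½ × 19 × 12 = 114.

Deadweight loss = €114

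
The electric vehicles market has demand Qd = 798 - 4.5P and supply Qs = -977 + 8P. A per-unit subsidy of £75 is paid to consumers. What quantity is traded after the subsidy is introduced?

Pre-subsidy: 798 - 4.5P = -977 + 8P gives P* = 142, Q* = 159.
With the rebate, buyers effectively pay Pb = Ps − 75, where Ps is the price sellers receive.
Demand in terms of Ps becomes Qd = 798 − 4.5(Ps − 75) = 1135.5 - 4.5Ps. Setting this equal to supply: 1135.5 - 4.5Ps = -977 + 8Ps, so Ps = 169.
Buyers pay Pb = 169 − 75 = 94; Q' = -977 + 8·169 = 375.

Q' = 375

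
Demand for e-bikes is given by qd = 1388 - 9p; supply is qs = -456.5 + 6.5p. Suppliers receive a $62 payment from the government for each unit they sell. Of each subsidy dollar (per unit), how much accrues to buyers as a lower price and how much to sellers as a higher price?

Pre-subsidy: 1388 - 9p = -456.5 + 6.5p gives p* = 119, q* = 317.
With the subsidy, sellers receive ps = pb + 62 for each unit, where pb is the price buyers pay.
Supply in terms of pb becomes qs = -456.5 + 6.5(pb + 62) = -53.5 + 6.5pb. Setting this equal to demand: 1388 - 9pb = -53.5 + 6.5pb, so pb = 93.
Sellers receive ps = 93 + 62 = 155; q' = 1388 − 9·93 = 551.
Buyers' price falls by p* − pb = 119 − 93 = 26; sellers' price rises by ps − p* = 155 − 119 = 36.

Buyers gain $26 per unit; sellers gain $36 per unit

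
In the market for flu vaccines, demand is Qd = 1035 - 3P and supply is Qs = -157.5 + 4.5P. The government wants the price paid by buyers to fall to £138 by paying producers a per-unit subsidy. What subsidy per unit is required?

At a buyer price of 138, quantity demanded is 1035 − 3·138 = 621.
Sellers supply 621 only when they receive Ps with -157.5 + 4.5·Ps = 621, i.e. Ps = 173.
s = Ps − Pb = 173 − 138 = 35.

Required subsidy s = £35 per unit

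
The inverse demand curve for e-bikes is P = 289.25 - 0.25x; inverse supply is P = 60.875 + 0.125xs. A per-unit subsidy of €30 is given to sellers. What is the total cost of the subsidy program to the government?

Government cost = €20670

Pre-subsidy: 289.25 - 0.25x = 60.875 + 0.125x gives x* = 609 and P* = 137.
With the subsidy, sellers receive Ps = Pb + 30 for each unit, where Pb is the price buyers pay.
On the curves, Pb = 289.25 - 0.25x and Ps = 60.875 + 0.125x; the wedge Ps − Pb = 30 gives 60.875 + 0.125x − (289.25 - 0.25x) = 30, so x' = 689.
Then Pb = 289.25 − 0.25·689 = 117 and Ps = 60.875 + 0.125·689 = 147.
Government outlay = subsidy × quantity = 30 × 689 = 20670.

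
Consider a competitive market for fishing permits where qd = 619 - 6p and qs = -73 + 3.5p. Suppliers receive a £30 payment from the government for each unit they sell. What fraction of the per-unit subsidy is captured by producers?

Pre-subsidy: 619 - 6p = -73 + 3.5p gives p* = 1384/19, q* = 3457/19.
With the subsidy, sellers receive ps = pb + 30 for each unit, where pb is the price buyers pay.
Supply in terms of pb becomes qs = -73 + 3.5(pb + 30) = 32 + 3.5pb. Setting this equal to demand: 619 - 6pb = 32 + 3.5pb, so pb = 1174/19.
Sellers receive ps = 1174/19 + 30 = 1744/19; q' = 619 − 6·(1174/19) = 4717/19.
Buyers' price falls by p* − pb = 1384/19 − 1174/19 = 210/19; sellers' price rises by ps − p* = 1744/19 − 1384/19 = 360/19.
So producers capture (360/19)/30 = 12/19 of each unit of subsidy.

Producer share = 12/19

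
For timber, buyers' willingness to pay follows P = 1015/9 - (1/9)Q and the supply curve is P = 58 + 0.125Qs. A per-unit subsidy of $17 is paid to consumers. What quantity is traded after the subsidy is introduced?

Pre-subsidy: 1015/9 - (1/9)Q = 58 + 0.125Q gives Q* = 232 and P* = 87.
With the rebate, buyers effectively pay Pb = Ps − 17, where Ps is the price sellers receive.
On the curves, Pb = 1015/9 - (1/9)Q and Ps = 58 + 0.125Q; the wedge Ps − Pb = 17 gives 58 + 0.125Q − (1015/9 - (1/9)Q) = 17, so Q' = 304.
Then Pb = 1015/9 − (1/9)·304 = 79 and Ps = 58 + 0.125·304 = 96.

Q' = 304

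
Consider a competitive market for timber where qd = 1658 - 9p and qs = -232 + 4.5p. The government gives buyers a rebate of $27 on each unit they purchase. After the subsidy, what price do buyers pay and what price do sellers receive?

Buyers pay $131; sellers receive $158

Pre-subsidy: 1658 - 9p = -232 + 4.5p gives p* = 140, q* = 398.
With the rebate, buyers effectively pay pb = ps − 27, where ps is the price sellers receive.
Demand in terms of ps becomes qd = 1658 − 9(ps − 27) = 1901 - 9ps. Setting this equal to supply: 1901 - 9ps = -232 + 4.5ps, so ps = 158.
Buyers pay pb = 158 − 27 = 131; q' = -232 + 4.5·158 = 479.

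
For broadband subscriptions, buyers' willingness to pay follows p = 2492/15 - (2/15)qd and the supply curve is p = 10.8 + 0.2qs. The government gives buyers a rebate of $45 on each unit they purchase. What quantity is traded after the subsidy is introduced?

q' = 601

Pre-subsidy: 2492/15 - (2/15)q = 10.8 + 0.2q gives q* = 466 and p* = 104.
With the rebate, buyers effectively pay pb = ps − 45, where ps is the price sellers receive.
On the curves, pb = 2492/15 - (2/15)q and ps = 10.8 + 0.2q; the wedge ps − pb = 45 gives 10.8 + 0.2q − (2492/15 - (2/15)q) = 45, so q' = 601.
Then pb = 2492/15 − (2/15)·601 = 86 and ps = 10.8 + 0.2·601 = 131.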